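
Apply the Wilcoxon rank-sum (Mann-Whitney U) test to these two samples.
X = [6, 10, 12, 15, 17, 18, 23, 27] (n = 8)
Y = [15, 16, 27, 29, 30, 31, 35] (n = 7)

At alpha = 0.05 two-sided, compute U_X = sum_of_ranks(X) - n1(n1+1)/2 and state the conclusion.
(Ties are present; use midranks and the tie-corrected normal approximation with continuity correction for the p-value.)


Step 1: Combine and sort all 15 observations; assign midranks.
sorted (value, group): (6,X), (10,X), (12,X), (15,X), (15,Y), (16,Y), (17,X), (18,X), (23,X), (27,X), (27,Y), (29,Y), (30,Y), (31,Y), (35,Y)
ranks: 6->1, 10->2, 12->3, 15->4.5, 15->4.5, 16->6, 17->7, 18->8, 23->9, 27->10.5, 27->10.5, 29->12, 30->13, 31->14, 35->15
Step 2: Rank sum for X: R1 = 1 + 2 + 3 + 4.5 + 7 + 8 + 9 + 10.5 = 45.
Step 3: U_X = R1 - n1(n1+1)/2 = 45 - 8*9/2 = 45 - 36 = 9.
       U_Y = n1*n2 - U_X = 56 - 9 = 47.
Step 4: Ties are present, so use the tie-corrected normal approximation (with continuity correction) for the p-value.
Step 5: p-value = 0.031969; compare to alpha = 0.05. reject H0.

U_X = 9, p = 0.031969, reject H0 at alpha = 0.05.


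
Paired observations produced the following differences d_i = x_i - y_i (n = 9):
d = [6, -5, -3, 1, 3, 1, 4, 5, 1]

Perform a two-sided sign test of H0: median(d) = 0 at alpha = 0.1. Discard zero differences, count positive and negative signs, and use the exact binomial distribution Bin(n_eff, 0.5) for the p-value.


Step 1: Discard zero differences. Original n = 9; n_eff = number of nonzero differences = 9.
Nonzero differences (with sign): +6, -5, -3, +1, +3, +1, +4, +5, +1
Step 2: Count signs: positive = 7, negative = 2.
Step 3: Under H0: P(positive) = 0.5, so the number of positives S ~ Bin(9, 0.5).
Step 4: Two-sided exact p-value = sum of Bin(9,0.5) probabilities at or below the observed probability = 0.179688.
Step 5: alpha = 0.1. fail to reject H0.

n_eff = 9, pos = 7, neg = 2, p = 0.179688, fail to reject H0.


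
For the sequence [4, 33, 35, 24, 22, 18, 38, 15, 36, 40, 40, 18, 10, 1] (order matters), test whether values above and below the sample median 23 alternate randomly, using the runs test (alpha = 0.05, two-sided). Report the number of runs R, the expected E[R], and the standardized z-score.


Step 1: Compute median = 23; label A = above, B = below.
Labels in order: BAAABBABAAABBB  (n_A = 7, n_B = 7)
Step 2: Count runs R = 7.
Step 3: Under H0 (random ordering), E[R] = 2*n_A*n_B/(n_A+n_B) + 1 = 2*7*7/14 + 1 = 8.0000.
        Var[R] = 2*n_A*n_B*(2*n_A*n_B - n_A - n_B) / ((n_A+n_B)^2 * (n_A+n_B-1)) = 8232/2548 = 3.2308.
        SD[R] = 1.7974.
Step 4: Continuity-corrected z = (R + 0.5 - E[R]) / SD[R] = (7 + 0.5 - 8.0000) / 1.7974 = -0.2782.
Step 5: Two-sided p-value via normal approximation = 2*(1 - Phi(|z|)) = 0.780879.
Step 6: alpha = 0.05. fail to reject H0.

R = 7, z = -0.2782, p = 0.780879, fail to reject H0.


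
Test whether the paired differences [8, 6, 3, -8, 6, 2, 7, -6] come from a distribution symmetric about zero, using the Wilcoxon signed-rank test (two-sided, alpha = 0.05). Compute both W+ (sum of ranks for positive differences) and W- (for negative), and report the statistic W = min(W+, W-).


Step 1: Drop any zero differences (none here) and take |d_i|.
|d| = [8, 6, 3, 8, 6, 2, 7, 6]
Step 2: Midrank |d_i| (ties get averaged ranks).
ranks: |8|->7.5, |6|->4, |3|->2, |8|->7.5, |6|->4, |2|->1, |7|->6, |6|->4
Step 3: Attach original signs; sum ranks with positive sign and with negative sign.
W+ = 7.5 + 4 + 2 + 4 + 1 + 6 = 24.5
W- = 7.5 + 4 = 11.5
(Check: W+ + W- = 36 should equal n(n+1)/2 = 36.)
Step 4: Test statistic W = min(W+, W-) = 11.5.
Step 5: Ties in |d|, so use the tie-corrected normal approximation.
        E[W] = n(n+1)/4 = 8*9/4 = 18.
        Tie groups: |d|=6 (t=3), |d|=8 (t=2); sum(t^3 - t) = 30.
        Var[W] = n(n+1)(2n+1)/24 - sum(t^3-t)/48 = 1224/24 - 30/48 = 50.375.
        z = (W - E[W]) / sqrt(Var[W]) = (11.5 - 18) / 7.0975 = -0.9158.
        Two-sided p = 2*Phi(z) = 0.359766.
Step 6: alpha = 0.05. fail to reject H0.

W+ = 24.5, W- = 11.5, W = min = 11.5, p = 0.359766, fail to reject H0.


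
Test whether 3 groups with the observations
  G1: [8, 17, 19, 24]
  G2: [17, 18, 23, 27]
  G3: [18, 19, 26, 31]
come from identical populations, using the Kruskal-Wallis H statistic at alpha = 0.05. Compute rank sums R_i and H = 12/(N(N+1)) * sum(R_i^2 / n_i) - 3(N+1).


Step 1: Combine all N = 12 observations and assign midranks.
sorted (value, group, rank): (8,G1,1), (17,G1,2.5), (17,G2,2.5), (18,G2,4.5), (18,G3,4.5), (19,G1,6.5), (19,G3,6.5), (23,G2,8), (24,G1,9), (26,G3,10), (27,G2,11), (31,G3,12)
Step 2: Sum ranks within each group.
R_1 = 19 (n_1 = 4)
R_2 = 26 (n_2 = 4)
R_3 = 33 (n_3 = 4)
Step 3: H = 12/(N(N+1)) * sum(R_i^2/n_i) - 3(N+1)
     = 12/(12*13) * (19^2/4 + 26^2/4 + 33^2/4) - 3*13
     = 0.076923 * 531.5 - 39
     = 1.884615.
Step 4: Ties present; correction factor C = 1 - 18/(12^3 - 12) = 0.989510. Corrected H = 1.884615 / 0.989510 = 1.904594.
Step 5: Under H0, H ~ chi^2(2); p-value = 0.385854.
Step 6: alpha = 0.05. fail to reject H0.

H = 1.9046, df = 2, p = 0.385854, fail to reject H0.


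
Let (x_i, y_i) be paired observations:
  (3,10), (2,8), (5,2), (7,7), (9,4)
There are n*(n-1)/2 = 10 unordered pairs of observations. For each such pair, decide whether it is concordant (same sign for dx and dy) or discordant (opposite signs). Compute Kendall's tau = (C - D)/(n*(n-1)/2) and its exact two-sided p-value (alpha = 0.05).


Step 1: Enumerate the 10 unordered pairs (i,j) with i<j and classify each by sign(x_j-x_i) * sign(y_j-y_i).
  (1,2):dx=-1,dy=-2->C; (1,3):dx=+2,dy=-8->D; (1,4):dx=+4,dy=-3->D; (1,5):dx=+6,dy=-6->D
  (2,3):dx=+3,dy=-6->D; (2,4):dx=+5,dy=-1->D; (2,5):dx=+7,dy=-4->D; (3,4):dx=+2,dy=+5->C
  (3,5):dx=+4,dy=+2->C; (4,5):dx=+2,dy=-3->D
Step 2: C = 3, D = 7, total pairs = 10.
Step 3: tau = (C - D)/(n(n-1)/2) = (3 - 7)/10 = -0.400000.
Step 4: Exact two-sided p-value (enumerate n! = 120 permutations of y under H0): p = 0.483333.
Step 5: alpha = 0.05. fail to reject H0.

tau_b = -0.4000 (C=3, D=7), p = 0.483333, fail to reject H0.


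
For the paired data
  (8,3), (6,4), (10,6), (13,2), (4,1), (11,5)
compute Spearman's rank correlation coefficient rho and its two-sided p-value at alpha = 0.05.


Step 1: Rank x and y separately (midranks; no ties here).
rank(x): 8->3, 6->2, 10->4, 13->6, 4->1, 11->5
rank(y): 3->3, 4->4, 6->6, 2->2, 1->1, 5->5
Step 2: d_i = R_x(i) - R_y(i); compute d_i^2.
  (3-3)^2=0, (2-4)^2=4, (4-6)^2=4, (6-2)^2=16, (1-1)^2=0, (5-5)^2=0
sum(d^2) = 24.
Step 3: rho = 1 - 6*24 / (6*(6^2 - 1)) = 1 - 144/210 = 0.314286.
Step 4: Under H0, t = rho * sqrt((n-2)/(1-rho^2)) = 0.6621 ~ t(4).
Step 5: Two-sided p-value from the t-distribution with 4 df = 0.544093.
Step 6: alpha = 0.05. fail to reject H0.

rho = 0.3143, p = 0.544093, fail to reject H0 at alpha = 0.05.


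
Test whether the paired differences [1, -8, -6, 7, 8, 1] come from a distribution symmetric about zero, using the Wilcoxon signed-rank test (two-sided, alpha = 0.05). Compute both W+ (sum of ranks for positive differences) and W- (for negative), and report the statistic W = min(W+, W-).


Step 1: Drop any zero differences (none here) and take |d_i|.
|d| = [1, 8, 6, 7, 8, 1]
Step 2: Midrank |d_i| (ties get averaged ranks).
ranks: |1|->1.5, |8|->5.5, |6|->3, |7|->4, |8|->5.5, |1|->1.5
Step 3: Attach original signs; sum ranks with positive sign and with negative sign.
W+ = 1.5 + 4 + 5.5 + 1.5 = 12.5
W- = 5.5 + 3 = 8.5
(Check: W+ + W- = 21 should equal n(n+1)/2 = 21.)
Step 4: Test statistic W = min(W+, W-) = 8.5.
Step 5: Ties in |d|, so use the tie-corrected normal approximation.
        E[W] = n(n+1)/4 = 6*7/4 = 10.5.
        Tie groups: |d|=1 (t=2), |d|=8 (t=2); sum(t^3 - t) = 12.
        Var[W] = n(n+1)(2n+1)/24 - sum(t^3-t)/48 = 546/24 - 12/48 = 22.5.
        z = (W - E[W]) / sqrt(Var[W]) = (8.5 - 10.5) / 4.7434 = -0.4216.
        Two-sided p = 2*Phi(z) = 0.673290.
Step 6: alpha = 0.05. fail to reject H0.

W+ = 12.5, W- = 8.5, W = min = 8.5, p = 0.673290, fail to reject H0.


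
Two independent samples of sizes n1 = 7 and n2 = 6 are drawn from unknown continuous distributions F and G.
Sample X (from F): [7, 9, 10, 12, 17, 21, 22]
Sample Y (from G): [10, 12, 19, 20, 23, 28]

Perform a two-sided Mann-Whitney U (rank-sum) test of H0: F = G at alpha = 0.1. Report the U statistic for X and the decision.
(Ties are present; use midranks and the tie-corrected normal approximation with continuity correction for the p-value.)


Step 1: Combine and sort all 13 observations; assign midranks.
sorted (value, group): (7,X), (9,X), (10,X), (10,Y), (12,X), (12,Y), (17,X), (19,Y), (20,Y), (21,X), (22,X), (23,Y), (28,Y)
ranks: 7->1, 9->2, 10->3.5, 10->3.5, 12->5.5, 12->5.5, 17->7, 19->8, 20->9, 21->10, 22->11, 23->12, 28->13
Step 2: Rank sum for X: R1 = 1 + 2 + 3.5 + 5.5 + 7 + 10 + 11 = 40.
Step 3: U_X = R1 - n1(n1+1)/2 = 40 - 7*8/2 = 40 - 28 = 12.
       U_Y = n1*n2 - U_X = 42 - 12 = 30.
Step 4: Ties are present, so use the tie-corrected normal approximation (with continuity correction) for the p-value.
Step 5: p-value = 0.223363; compare to alpha = 0.1. fail to reject H0.

U_X = 12, p = 0.223363, fail to reject H0 at alpha = 0.1.


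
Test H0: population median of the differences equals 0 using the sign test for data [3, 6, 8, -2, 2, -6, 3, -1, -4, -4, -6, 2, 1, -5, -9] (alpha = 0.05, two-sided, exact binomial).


Step 1: Discard zero differences. Original n = 15; n_eff = number of nonzero differences = 15.
Nonzero differences (with sign): +3, +6, +8, -2, +2, -6, +3, -1, -4, -4, -6, +2, +1, -5, -9
Step 2: Count signs: positive = 7, negative = 8.
Step 3: Under H0: P(positive) = 0.5, so the number of positives S ~ Bin(15, 0.5).
Step 4: Two-sided exact p-value = sum of Bin(15,0.5) probabilities at or below the observed probability = 1.000000.
Step 5: alpha = 0.05. fail to reject H0.

n_eff = 15, pos = 7, neg = 8, p = 1.000000, fail to reject H0.


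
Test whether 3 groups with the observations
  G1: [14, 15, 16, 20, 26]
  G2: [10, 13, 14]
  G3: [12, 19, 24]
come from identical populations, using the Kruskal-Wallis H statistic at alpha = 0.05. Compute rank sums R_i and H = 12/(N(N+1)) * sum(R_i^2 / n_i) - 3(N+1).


Step 1: Combine all N = 11 observations and assign midranks.
sorted (value, group, rank): (10,G2,1), (12,G3,2), (13,G2,3), (14,G1,4.5), (14,G2,4.5), (15,G1,6), (16,G1,7), (19,G3,8), (20,G1,9), (24,G3,10), (26,G1,11)
Step 2: Sum ranks within each group.
R_1 = 37.5 (n_1 = 5)
R_2 = 8.5 (n_2 = 3)
R_3 = 20 (n_3 = 3)
Step 3: H = 12/(N(N+1)) * sum(R_i^2/n_i) - 3(N+1)
     = 12/(11*12) * (37.5^2/5 + 8.5^2/3 + 20^2/3) - 3*12
     = 0.090909 * 438.667 - 36
     = 3.878788.
Step 4: Ties present; correction factor C = 1 - 6/(11^3 - 11) = 0.995455. Corrected H = 3.878788 / 0.995455 = 3.896499.
Step 5: Under H0, H ~ chi^2(2); p-value = 0.142523.
Step 6: alpha = 0.05. fail to reject H0.

H = 3.8965, df = 2, p = 0.142523, fail to reject H0.


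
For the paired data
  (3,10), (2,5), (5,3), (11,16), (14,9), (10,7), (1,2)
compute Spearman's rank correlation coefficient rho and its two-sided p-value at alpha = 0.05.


Step 1: Rank x and y separately (midranks; no ties here).
rank(x): 3->3, 2->2, 5->4, 11->6, 14->7, 10->5, 1->1
rank(y): 10->6, 5->3, 3->2, 16->7, 9->5, 7->4, 2->1
Step 2: d_i = R_x(i) - R_y(i); compute d_i^2.
  (3-6)^2=9, (2-3)^2=1, (4-2)^2=4, (6-7)^2=1, (7-5)^2=4, (5-4)^2=1, (1-1)^2=0
sum(d^2) = 20.
Step 3: rho = 1 - 6*20 / (7*(7^2 - 1)) = 1 - 120/336 = 0.642857.
Step 4: Under H0, t = rho * sqrt((n-2)/(1-rho^2)) = 1.8766 ~ t(5).
Step 5: Two-sided p-value from the t-distribution with 5 df = 0.119392.
Step 6: alpha = 0.05. fail to reject H0.

rho = 0.6429, p = 0.119392, fail to reject H0 at alpha = 0.05.


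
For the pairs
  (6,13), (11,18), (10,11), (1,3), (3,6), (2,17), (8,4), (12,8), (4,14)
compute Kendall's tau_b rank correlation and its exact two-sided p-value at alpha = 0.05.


Step 1: Enumerate the 36 unordered pairs (i,j) with i<j and classify each by sign(x_j-x_i) * sign(y_j-y_i).
  (1,2):dx=+5,dy=+5->C; (1,3):dx=+4,dy=-2->D; (1,4):dx=-5,dy=-10->C; (1,5):dx=-3,dy=-7->C
  (1,6):dx=-4,dy=+4->D; (1,7):dx=+2,dy=-9->D; (1,8):dx=+6,dy=-5->D; (1,9):dx=-2,dy=+1->D
  (2,3):dx=-1,dy=-7->C; (2,4):dx=-10,dy=-15->C; (2,5):dx=-8,dy=-12->C; (2,6):dx=-9,dy=-1->C
  (2,7):dx=-3,dy=-14->C; (2,8):dx=+1,dy=-10->D; (2,9):dx=-7,dy=-4->C; (3,4):dx=-9,dy=-8->C
  (3,5):dx=-7,dy=-5->C; (3,6):dx=-8,dy=+6->D; (3,7):dx=-2,dy=-7->C; (3,8):dx=+2,dy=-3->D
  (3,9):dx=-6,dy=+3->D; (4,5):dx=+2,dy=+3->C; (4,6):dx=+1,dy=+14->C; (4,7):dx=+7,dy=+1->C
  (4,8):dx=+11,dy=+5->C; (4,9):dx=+3,dy=+11->C; (5,6):dx=-1,dy=+11->D; (5,7):dx=+5,dy=-2->D
  (5,8):dx=+9,dy=+2->C; (5,9):dx=+1,dy=+8->C; (6,7):dx=+6,dy=-13->D; (6,8):dx=+10,dy=-9->D
  (6,9):dx=+2,dy=-3->D; (7,8):dx=+4,dy=+4->C; (7,9):dx=-4,dy=+10->D; (8,9):dx=-8,dy=+6->D
Step 2: C = 20, D = 16, total pairs = 36.
Step 3: tau = (C - D)/(n(n-1)/2) = (20 - 16)/36 = 0.111111.
Step 4: Exact two-sided p-value (enumerate n! = 362880 permutations of y under H0): p = 0.761414.
Step 5: alpha = 0.05. fail to reject H0.

tau_b = 0.1111 (C=20, D=16), p = 0.761414, fail to reject H0.


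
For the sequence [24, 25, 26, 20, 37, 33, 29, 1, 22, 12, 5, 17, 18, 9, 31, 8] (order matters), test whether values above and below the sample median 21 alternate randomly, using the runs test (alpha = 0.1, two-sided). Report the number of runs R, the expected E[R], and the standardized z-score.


Step 1: Compute median = 21; label A = above, B = below.
Labels in order: AAABAAABABBBBBAB  (n_A = 8, n_B = 8)
Step 2: Count runs R = 8.
Step 3: Under H0 (random ordering), E[R] = 2*n_A*n_B/(n_A+n_B) + 1 = 2*8*8/16 + 1 = 9.0000.
        Var[R] = 2*n_A*n_B*(2*n_A*n_B - n_A - n_B) / ((n_A+n_B)^2 * (n_A+n_B-1)) = 14336/3840 = 3.7333.
        SD[R] = 1.9322.
Step 4: Continuity-corrected z = (R + 0.5 - E[R]) / SD[R] = (8 + 0.5 - 9.0000) / 1.9322 = -0.2588.
Step 5: Two-sided p-value via normal approximation = 2*(1 - Phi(|z|)) = 0.795809.
Step 6: alpha = 0.1. fail to reject H0.

R = 8, z = -0.2588, p = 0.795809, fail to reject H0.


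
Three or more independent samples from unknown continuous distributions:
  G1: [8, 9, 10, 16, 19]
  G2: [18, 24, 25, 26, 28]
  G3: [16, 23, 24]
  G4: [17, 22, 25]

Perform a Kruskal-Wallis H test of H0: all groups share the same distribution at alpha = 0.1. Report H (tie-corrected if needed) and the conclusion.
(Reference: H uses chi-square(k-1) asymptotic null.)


Step 1: Combine all N = 16 observations and assign midranks.
sorted (value, group, rank): (8,G1,1), (9,G1,2), (10,G1,3), (16,G1,4.5), (16,G3,4.5), (17,G4,6), (18,G2,7), (19,G1,8), (22,G4,9), (23,G3,10), (24,G2,11.5), (24,G3,11.5), (25,G2,13.5), (25,G4,13.5), (26,G2,15), (28,G2,16)
Step 2: Sum ranks within each group.
R_1 = 18.5 (n_1 = 5)
R_2 = 63 (n_2 = 5)
R_3 = 26 (n_3 = 3)
R_4 = 28.5 (n_4 = 3)
Step 3: H = 12/(N(N+1)) * sum(R_i^2/n_i) - 3(N+1)
     = 12/(16*17) * (18.5^2/5 + 63^2/5 + 26^2/3 + 28.5^2/3) - 3*17
     = 0.044118 * 1358.33 - 51
     = 8.926471.
Step 4: Ties present; correction factor C = 1 - 18/(16^3 - 16) = 0.995588. Corrected H = 8.926471 / 0.995588 = 8.966027.
Step 5: Under H0, H ~ chi^2(3); p-value = 0.029746.
Step 6: alpha = 0.1. reject H0.

H = 8.9660, df = 3, p = 0.029746, reject H0.


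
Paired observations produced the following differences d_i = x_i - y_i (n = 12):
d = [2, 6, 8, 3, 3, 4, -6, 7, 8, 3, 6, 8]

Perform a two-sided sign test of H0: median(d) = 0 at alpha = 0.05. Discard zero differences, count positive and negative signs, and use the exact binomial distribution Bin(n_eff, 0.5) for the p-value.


Step 1: Discard zero differences. Original n = 12; n_eff = number of nonzero differences = 12.
Nonzero differences (with sign): +2, +6, +8, +3, +3, +4, -6, +7, +8, +3, +6, +8
Step 2: Count signs: positive = 11, negative = 1.
Step 3: Under H0: P(positive) = 0.5, so the number of positives S ~ Bin(12, 0.5).
Step 4: Two-sided exact p-value = sum of Bin(12,0.5) probabilities at or below the observed probability = 0.006348.
Step 5: alpha = 0.05. reject H0.

n_eff = 12, pos = 11, neg = 1, p = 0.006348, reject H0.


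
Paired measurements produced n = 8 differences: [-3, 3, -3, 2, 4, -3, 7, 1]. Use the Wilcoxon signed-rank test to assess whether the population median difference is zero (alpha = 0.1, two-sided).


Step 1: Drop any zero differences (none here) and take |d_i|.
|d| = [3, 3, 3, 2, 4, 3, 7, 1]
Step 2: Midrank |d_i| (ties get averaged ranks).
ranks: |3|->4.5, |3|->4.5, |3|->4.5, |2|->2, |4|->7, |3|->4.5, |7|->8, |1|->1
Step 3: Attach original signs; sum ranks with positive sign and with negative sign.
W+ = 4.5 + 2 + 7 + 8 + 1 = 22.5
W- = 4.5 + 4.5 + 4.5 = 13.5
(Check: W+ + W- = 36 should equal n(n+1)/2 = 36.)
Step 4: Test statistic W = min(W+, W-) = 13.5.
Step 5: Ties in |d|, so use the tie-corrected normal approximation.
        E[W] = n(n+1)/4 = 8*9/4 = 18.
        Tie groups: |d|=3 (t=4); sum(t^3 - t) = 60.
        Var[W] = n(n+1)(2n+1)/24 - sum(t^3-t)/48 = 1224/24 - 60/48 = 49.75.
        z = (W - E[W]) / sqrt(Var[W]) = (13.5 - 18) / 7.0534 = -0.6380.
        Two-sided p = 2*Phi(z) = 0.523478.
Step 6: alpha = 0.1. fail to reject H0.

W+ = 22.5, W- = 13.5, W = min = 13.5, p = 0.523478, fail to reject H0.


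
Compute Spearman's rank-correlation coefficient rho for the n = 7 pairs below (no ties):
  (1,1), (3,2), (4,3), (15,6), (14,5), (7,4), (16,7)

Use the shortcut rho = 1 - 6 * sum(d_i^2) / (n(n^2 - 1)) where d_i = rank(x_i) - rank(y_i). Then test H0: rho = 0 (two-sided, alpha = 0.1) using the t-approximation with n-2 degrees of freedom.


Step 1: Rank x and y separately (midranks; no ties here).
rank(x): 1->1, 3->2, 4->3, 15->6, 14->5, 7->4, 16->7
rank(y): 1->1, 2->2, 3->3, 6->6, 5->5, 4->4, 7->7
Step 2: d_i = R_x(i) - R_y(i); compute d_i^2.
  (1-1)^2=0, (2-2)^2=0, (3-3)^2=0, (6-6)^2=0, (5-5)^2=0, (4-4)^2=0, (7-7)^2=0
sum(d^2) = 0.
Step 3: rho = 1 - 6*0 / (7*(7^2 - 1)) = 1 - 0/336 = 1.000000.
Step 5: Two-sided p-value from the t-distribution with 5 df = 0.000000.
Step 6: alpha = 0.1. reject H0.

rho = 1.0000, p = 0.000000, reject H0 at alpha = 0.1.


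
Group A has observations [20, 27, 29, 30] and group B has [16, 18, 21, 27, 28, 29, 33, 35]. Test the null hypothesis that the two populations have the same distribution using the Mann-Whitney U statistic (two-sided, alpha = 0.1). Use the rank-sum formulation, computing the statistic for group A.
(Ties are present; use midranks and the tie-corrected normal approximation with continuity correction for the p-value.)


Step 1: Combine and sort all 12 observations; assign midranks.
sorted (value, group): (16,Y), (18,Y), (20,X), (21,Y), (27,X), (27,Y), (28,Y), (29,X), (29,Y), (30,X), (33,Y), (35,Y)
ranks: 16->1, 18->2, 20->3, 21->4, 27->5.5, 27->5.5, 28->7, 29->8.5, 29->8.5, 30->10, 33->11, 35->12
Step 2: Rank sum for X: R1 = 3 + 5.5 + 8.5 + 10 = 27.
Step 3: U_X = R1 - n1(n1+1)/2 = 27 - 4*5/2 = 27 - 10 = 17.
       U_Y = n1*n2 - U_X = 32 - 17 = 15.
Step 4: Ties are present, so use the tie-corrected normal approximation (with continuity correction) for the p-value.
Step 5: p-value = 0.932087; compare to alpha = 0.1. fail to reject H0.

U_X = 17, p = 0.932087, fail to reject H0 at alpha = 0.1.


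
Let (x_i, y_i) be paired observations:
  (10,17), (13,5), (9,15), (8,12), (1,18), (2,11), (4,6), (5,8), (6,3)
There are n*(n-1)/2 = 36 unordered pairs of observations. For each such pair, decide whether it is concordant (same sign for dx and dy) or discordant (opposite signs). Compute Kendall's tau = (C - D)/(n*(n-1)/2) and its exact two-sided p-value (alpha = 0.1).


Step 1: Enumerate the 36 unordered pairs (i,j) with i<j and classify each by sign(x_j-x_i) * sign(y_j-y_i).
  (1,2):dx=+3,dy=-12->D; (1,3):dx=-1,dy=-2->C; (1,4):dx=-2,dy=-5->C; (1,5):dx=-9,dy=+1->D
  (1,6):dx=-8,dy=-6->C; (1,7):dx=-6,dy=-11->C; (1,8):dx=-5,dy=-9->C; (1,9):dx=-4,dy=-14->C
  (2,3):dx=-4,dy=+10->D; (2,4):dx=-5,dy=+7->D; (2,5):dx=-12,dy=+13->D; (2,6):dx=-11,dy=+6->D
  (2,7):dx=-9,dy=+1->D; (2,8):dx=-8,dy=+3->D; (2,9):dx=-7,dy=-2->C; (3,4):dx=-1,dy=-3->C
  (3,5):dx=-8,dy=+3->D; (3,6):dx=-7,dy=-4->C; (3,7):dx=-5,dy=-9->C; (3,8):dx=-4,dy=-7->C
  (3,9):dx=-3,dy=-12->C; (4,5):dx=-7,dy=+6->D; (4,6):dx=-6,dy=-1->C; (4,7):dx=-4,dy=-6->C
  (4,8):dx=-3,dy=-4->C; (4,9):dx=-2,dy=-9->C; (5,6):dx=+1,dy=-7->D; (5,7):dx=+3,dy=-12->D
  (5,8):dx=+4,dy=-10->D; (5,9):dx=+5,dy=-15->D; (6,7):dx=+2,dy=-5->D; (6,8):dx=+3,dy=-3->D
  (6,9):dx=+4,dy=-8->D; (7,8):dx=+1,dy=+2->C; (7,9):dx=+2,dy=-3->D; (8,9):dx=+1,dy=-5->D
Step 2: C = 17, D = 19, total pairs = 36.
Step 3: tau = (C - D)/(n(n-1)/2) = (17 - 19)/36 = -0.055556.
Step 4: Exact two-sided p-value (enumerate n! = 362880 permutations of y under H0): p = 0.919455.
Step 5: alpha = 0.1. fail to reject H0.

tau_b = -0.0556 (C=17, D=19), p = 0.919455, fail to reject H0.


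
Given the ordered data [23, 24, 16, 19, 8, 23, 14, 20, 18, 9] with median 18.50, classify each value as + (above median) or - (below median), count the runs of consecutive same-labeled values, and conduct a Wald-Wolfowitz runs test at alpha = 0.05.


Step 1: Compute median = 18.50; label A = above, B = below.
Labels in order: AABABABABB  (n_A = 5, n_B = 5)
Step 2: Count runs R = 8.
Step 3: Under H0 (random ordering), E[R] = 2*n_A*n_B/(n_A+n_B) + 1 = 2*5*5/10 + 1 = 6.0000.
        Var[R] = 2*n_A*n_B*(2*n_A*n_B - n_A - n_B) / ((n_A+n_B)^2 * (n_A+n_B-1)) = 2000/900 = 2.2222.
        SD[R] = 1.4907.
Step 4: Continuity-corrected z = (R - 0.5 - E[R]) / SD[R] = (8 - 0.5 - 6.0000) / 1.4907 = 1.0062.
Step 5: Two-sided p-value via normal approximation = 2*(1 - Phi(|z|)) = 0.314305.
Step 6: alpha = 0.05. fail to reject H0.

R = 8, z = 1.0062, p = 0.314305, fail to reject H0.


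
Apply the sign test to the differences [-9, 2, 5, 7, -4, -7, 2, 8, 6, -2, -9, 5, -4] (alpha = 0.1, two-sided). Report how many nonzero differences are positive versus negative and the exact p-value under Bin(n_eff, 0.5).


Step 1: Discard zero differences. Original n = 13; n_eff = number of nonzero differences = 13.
Nonzero differences (with sign): -9, +2, +5, +7, -4, -7, +2, +8, +6, -2, -9, +5, -4
Step 2: Count signs: positive = 7, negative = 6.
Step 3: Under H0: P(positive) = 0.5, so the number of positives S ~ Bin(13, 0.5).
Step 4: Two-sided exact p-value = sum of Bin(13,0.5) probabilities at or below the observed probability = 1.000000.
Step 5: alpha = 0.1. fail to reject H0.

n_eff = 13, pos = 7, neg = 6, p = 1.000000, fail to reject H0.


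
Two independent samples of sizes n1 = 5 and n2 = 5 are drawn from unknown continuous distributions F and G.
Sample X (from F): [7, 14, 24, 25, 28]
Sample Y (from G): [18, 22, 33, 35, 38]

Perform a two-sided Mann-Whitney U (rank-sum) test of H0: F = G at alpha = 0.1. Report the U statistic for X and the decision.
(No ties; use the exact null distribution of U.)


Step 1: Combine and sort all 10 observations; assign midranks.
sorted (value, group): (7,X), (14,X), (18,Y), (22,Y), (24,X), (25,X), (28,X), (33,Y), (35,Y), (38,Y)
ranks: 7->1, 14->2, 18->3, 22->4, 24->5, 25->6, 28->7, 33->8, 35->9, 38->10
Step 2: Rank sum for X: R1 = 1 + 2 + 5 + 6 + 7 = 21.
Step 3: U_X = R1 - n1(n1+1)/2 = 21 - 5*6/2 = 21 - 15 = 6.
       U_Y = n1*n2 - U_X = 25 - 6 = 19.
Step 4: No ties, so the exact null distribution of U (based on enumerating the C(10,5) = 252 equally likely rank assignments) gives the two-sided p-value.
Step 5: p-value = 0.222222; compare to alpha = 0.1. fail to reject H0.

U_X = 6, p = 0.222222, fail to reject H0 at alpha = 0.1.


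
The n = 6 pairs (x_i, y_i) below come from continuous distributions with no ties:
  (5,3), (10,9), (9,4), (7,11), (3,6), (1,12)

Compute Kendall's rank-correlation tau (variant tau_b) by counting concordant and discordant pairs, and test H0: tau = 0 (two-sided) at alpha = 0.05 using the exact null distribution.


Step 1: Enumerate the 15 unordered pairs (i,j) with i<j and classify each by sign(x_j-x_i) * sign(y_j-y_i).
  (1,2):dx=+5,dy=+6->C; (1,3):dx=+4,dy=+1->C; (1,4):dx=+2,dy=+8->C; (1,5):dx=-2,dy=+3->D
  (1,6):dx=-4,dy=+9->D; (2,3):dx=-1,dy=-5->C; (2,4):dx=-3,dy=+2->D; (2,5):dx=-7,dy=-3->C
  (2,6):dx=-9,dy=+3->D; (3,4):dx=-2,dy=+7->D; (3,5):dx=-6,dy=+2->D; (3,6):dx=-8,dy=+8->D
  (4,5):dx=-4,dy=-5->C; (4,6):dx=-6,dy=+1->D; (5,6):dx=-2,dy=+6->D
Step 2: C = 6, D = 9, total pairs = 15.
Step 3: tau = (C - D)/(n(n-1)/2) = (6 - 9)/15 = -0.200000.
Step 4: Exact two-sided p-value (enumerate n! = 720 permutations of y under H0): p = 0.719444.
Step 5: alpha = 0.05. fail to reject H0.

tau_b = -0.2000 (C=6, D=9), p = 0.719444, fail to reject H0.


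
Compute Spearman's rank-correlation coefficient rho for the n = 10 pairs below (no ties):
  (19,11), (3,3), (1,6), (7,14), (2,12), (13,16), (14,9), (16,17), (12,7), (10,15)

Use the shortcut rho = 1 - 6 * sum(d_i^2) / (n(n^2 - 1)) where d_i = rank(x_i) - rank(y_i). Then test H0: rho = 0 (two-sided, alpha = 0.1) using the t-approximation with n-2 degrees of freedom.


Step 1: Rank x and y separately (midranks; no ties here).
rank(x): 19->10, 3->3, 1->1, 7->4, 2->2, 13->7, 14->8, 16->9, 12->6, 10->5
rank(y): 11->5, 3->1, 6->2, 14->7, 12->6, 16->9, 9->4, 17->10, 7->3, 15->8
Step 2: d_i = R_x(i) - R_y(i); compute d_i^2.
  (10-5)^2=25, (3-1)^2=4, (1-2)^2=1, (4-7)^2=9, (2-6)^2=16, (7-9)^2=4, (8-4)^2=16, (9-10)^2=1, (6-3)^2=9, (5-8)^2=9
sum(d^2) = 94.
Step 3: rho = 1 - 6*94 / (10*(10^2 - 1)) = 1 - 564/990 = 0.430303.
Step 4: Under H0, t = rho * sqrt((n-2)/(1-rho^2)) = 1.3483 ~ t(8).
Step 5: Two-sided p-value from the t-distribution with 8 df = 0.214492.
Step 6: alpha = 0.1. fail to reject H0.

rho = 0.4303, p = 0.214492, fail to reject H0 at alpha = 0.1.


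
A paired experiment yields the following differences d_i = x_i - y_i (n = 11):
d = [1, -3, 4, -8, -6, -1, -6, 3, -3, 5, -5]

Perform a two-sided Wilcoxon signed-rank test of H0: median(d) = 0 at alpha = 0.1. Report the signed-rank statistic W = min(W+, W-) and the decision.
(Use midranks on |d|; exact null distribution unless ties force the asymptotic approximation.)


Step 1: Drop any zero differences (none here) and take |d_i|.
|d| = [1, 3, 4, 8, 6, 1, 6, 3, 3, 5, 5]
Step 2: Midrank |d_i| (ties get averaged ranks).
ranks: |1|->1.5, |3|->4, |4|->6, |8|->11, |6|->9.5, |1|->1.5, |6|->9.5, |3|->4, |3|->4, |5|->7.5, |5|->7.5
Step 3: Attach original signs; sum ranks with positive sign and with negative sign.
W+ = 1.5 + 6 + 4 + 7.5 = 19
W- = 4 + 11 + 9.5 + 1.5 + 9.5 + 4 + 7.5 = 47
(Check: W+ + W- = 66 should equal n(n+1)/2 = 66.)
Step 4: Test statistic W = min(W+, W-) = 19.
Step 5: Ties in |d|, so use the tie-corrected normal approximation.
        E[W] = n(n+1)/4 = 11*12/4 = 33.
        Tie groups: |d|=1 (t=2), |d|=3 (t=3), |d|=5 (t=2), |d|=6 (t=2); sum(t^3 - t) = 42.
        Var[W] = n(n+1)(2n+1)/24 - sum(t^3-t)/48 = 3036/24 - 42/48 = 125.625.
        z = (W - E[W]) / sqrt(Var[W]) = (19 - 33) / 11.2083 = -1.2491.
        Two-sided p = 2*Phi(z) = 0.211636.
Step 6: alpha = 0.1. fail to reject H0.

W+ = 19, W- = 47, W = min = 19, p = 0.211636, fail to reject H0.


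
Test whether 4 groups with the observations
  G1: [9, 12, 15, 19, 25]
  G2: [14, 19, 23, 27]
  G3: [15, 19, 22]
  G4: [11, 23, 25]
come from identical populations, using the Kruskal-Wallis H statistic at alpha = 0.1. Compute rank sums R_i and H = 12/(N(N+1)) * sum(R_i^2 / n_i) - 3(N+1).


Step 1: Combine all N = 15 observations and assign midranks.
sorted (value, group, rank): (9,G1,1), (11,G4,2), (12,G1,3), (14,G2,4), (15,G1,5.5), (15,G3,5.5), (19,G1,8), (19,G2,8), (19,G3,8), (22,G3,10), (23,G2,11.5), (23,G4,11.5), (25,G1,13.5), (25,G4,13.5), (27,G2,15)
Step 2: Sum ranks within each group.
R_1 = 31 (n_1 = 5)
R_2 = 38.5 (n_2 = 4)
R_3 = 23.5 (n_3 = 3)
R_4 = 27 (n_4 = 3)
Step 3: H = 12/(N(N+1)) * sum(R_i^2/n_i) - 3(N+1)
     = 12/(15*16) * (31^2/5 + 38.5^2/4 + 23.5^2/3 + 27^2/3) - 3*16
     = 0.050000 * 989.846 - 48
     = 1.492292.
Step 4: Ties present; correction factor C = 1 - 42/(15^3 - 15) = 0.987500. Corrected H = 1.492292 / 0.987500 = 1.511181.
Step 5: Under H0, H ~ chi^2(3); p-value = 0.679692.
Step 6: alpha = 0.1. fail to reject H0.

H = 1.5112, df = 3, p = 0.679692, fail to reject H0.


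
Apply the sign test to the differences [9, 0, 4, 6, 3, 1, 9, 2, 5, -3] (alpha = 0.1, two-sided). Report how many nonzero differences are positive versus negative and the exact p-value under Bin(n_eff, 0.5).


Step 1: Discard zero differences. Original n = 10; n_eff = number of nonzero differences = 9.
Nonzero differences (with sign): +9, +4, +6, +3, +1, +9, +2, +5, -3
Step 2: Count signs: positive = 8, negative = 1.
Step 3: Under H0: P(positive) = 0.5, so the number of positives S ~ Bin(9, 0.5).
Step 4: Two-sided exact p-value = sum of Bin(9,0.5) probabilities at or below the observed probability = 0.039062.
Step 5: alpha = 0.1. reject H0.

n_eff = 9, pos = 8, neg = 1, p = 0.039062, reject H0.


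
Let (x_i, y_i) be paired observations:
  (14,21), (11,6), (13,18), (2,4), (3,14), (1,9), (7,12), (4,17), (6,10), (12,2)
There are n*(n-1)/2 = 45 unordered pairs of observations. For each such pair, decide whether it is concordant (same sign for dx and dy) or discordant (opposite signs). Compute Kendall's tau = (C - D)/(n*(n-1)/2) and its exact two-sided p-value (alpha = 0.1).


Step 1: Enumerate the 45 unordered pairs (i,j) with i<j and classify each by sign(x_j-x_i) * sign(y_j-y_i).
  (1,2):dx=-3,dy=-15->C; (1,3):dx=-1,dy=-3->C; (1,4):dx=-12,dy=-17->C; (1,5):dx=-11,dy=-7->C
  (1,6):dx=-13,dy=-12->C; (1,7):dx=-7,dy=-9->C; (1,8):dx=-10,dy=-4->C; (1,9):dx=-8,dy=-11->C
  (1,10):dx=-2,dy=-19->C; (2,3):dx=+2,dy=+12->C; (2,4):dx=-9,dy=-2->C; (2,5):dx=-8,dy=+8->D
  (2,6):dx=-10,dy=+3->D; (2,7):dx=-4,dy=+6->D; (2,8):dx=-7,dy=+11->D; (2,9):dx=-5,dy=+4->D
  (2,10):dx=+1,dy=-4->D; (3,4):dx=-11,dy=-14->C; (3,5):dx=-10,dy=-4->C; (3,6):dx=-12,dy=-9->C
  (3,7):dx=-6,dy=-6->C; (3,8):dx=-9,dy=-1->C; (3,9):dx=-7,dy=-8->C; (3,10):dx=-1,dy=-16->C
  (4,5):dx=+1,dy=+10->C; (4,6):dx=-1,dy=+5->D; (4,7):dx=+5,dy=+8->C; (4,8):dx=+2,dy=+13->C
  (4,9):dx=+4,dy=+6->C; (4,10):dx=+10,dy=-2->D; (5,6):dx=-2,dy=-5->C; (5,7):dx=+4,dy=-2->D
  (5,8):dx=+1,dy=+3->C; (5,9):dx=+3,dy=-4->D; (5,10):dx=+9,dy=-12->D; (6,7):dx=+6,dy=+3->C
  (6,8):dx=+3,dy=+8->C; (6,9):dx=+5,dy=+1->C; (6,10):dx=+11,dy=-7->D; (7,8):dx=-3,dy=+5->D
  (7,9):dx=-1,dy=-2->C; (7,10):dx=+5,dy=-10->D; (8,9):dx=+2,dy=-7->D; (8,10):dx=+8,dy=-15->D
  (9,10):dx=+6,dy=-8->D
Step 2: C = 28, D = 17, total pairs = 45.
Step 3: tau = (C - D)/(n(n-1)/2) = (28 - 17)/45 = 0.244444.
Step 4: Exact two-sided p-value (enumerate n! = 3628800 permutations of y under H0): p = 0.380720.
Step 5: alpha = 0.1. fail to reject H0.

tau_b = 0.2444 (C=28, D=17), p = 0.380720, fail to reject H0.


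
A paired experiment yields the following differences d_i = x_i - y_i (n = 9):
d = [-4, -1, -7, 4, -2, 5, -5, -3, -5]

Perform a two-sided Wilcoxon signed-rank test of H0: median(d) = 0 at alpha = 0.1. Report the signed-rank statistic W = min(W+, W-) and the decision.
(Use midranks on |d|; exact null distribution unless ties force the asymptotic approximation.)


Step 1: Drop any zero differences (none here) and take |d_i|.
|d| = [4, 1, 7, 4, 2, 5, 5, 3, 5]
Step 2: Midrank |d_i| (ties get averaged ranks).
ranks: |4|->4.5, |1|->1, |7|->9, |4|->4.5, |2|->2, |5|->7, |5|->7, |3|->3, |5|->7
Step 3: Attach original signs; sum ranks with positive sign and with negative sign.
W+ = 4.5 + 7 = 11.5
W- = 4.5 + 1 + 9 + 2 + 7 + 3 + 7 = 33.5
(Check: W+ + W- = 45 should equal n(n+1)/2 = 45.)
Step 4: Test statistic W = min(W+, W-) = 11.5.
Step 5: Ties in |d|, so use the tie-corrected normal approximation.
        E[W] = n(n+1)/4 = 9*10/4 = 22.5.
        Tie groups: |d|=4 (t=2), |d|=5 (t=3); sum(t^3 - t) = 30.
        Var[W] = n(n+1)(2n+1)/24 - sum(t^3-t)/48 = 1710/24 - 30/48 = 70.625.
        z = (W - E[W]) / sqrt(Var[W]) = (11.5 - 22.5) / 8.4039 = -1.3089.
        Two-sided p = 2*Phi(z) = 0.190561.
Step 6: alpha = 0.1. fail to reject H0.

W+ = 11.5, W- = 33.5, W = min = 11.5, p = 0.190561, fail to reject H0.


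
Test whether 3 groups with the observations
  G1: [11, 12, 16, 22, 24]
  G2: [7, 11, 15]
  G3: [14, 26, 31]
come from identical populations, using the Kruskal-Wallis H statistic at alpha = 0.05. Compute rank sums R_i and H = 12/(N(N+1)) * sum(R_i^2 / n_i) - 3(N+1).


Step 1: Combine all N = 11 observations and assign midranks.
sorted (value, group, rank): (7,G2,1), (11,G1,2.5), (11,G2,2.5), (12,G1,4), (14,G3,5), (15,G2,6), (16,G1,7), (22,G1,8), (24,G1,9), (26,G3,10), (31,G3,11)
Step 2: Sum ranks within each group.
R_1 = 30.5 (n_1 = 5)
R_2 = 9.5 (n_2 = 3)
R_3 = 26 (n_3 = 3)
Step 3: H = 12/(N(N+1)) * sum(R_i^2/n_i) - 3(N+1)
     = 12/(11*12) * (30.5^2/5 + 9.5^2/3 + 26^2/3) - 3*12
     = 0.090909 * 441.467 - 36
     = 4.133333.
Step 4: Ties present; correction factor C = 1 - 6/(11^3 - 11) = 0.995455. Corrected H = 4.133333 / 0.995455 = 4.152207.
Step 5: Under H0, H ~ chi^2(2); p-value = 0.125418.
Step 6: alpha = 0.05. fail to reject H0.

H = 4.1522, df = 2, p = 0.125418, fail to reject H0.


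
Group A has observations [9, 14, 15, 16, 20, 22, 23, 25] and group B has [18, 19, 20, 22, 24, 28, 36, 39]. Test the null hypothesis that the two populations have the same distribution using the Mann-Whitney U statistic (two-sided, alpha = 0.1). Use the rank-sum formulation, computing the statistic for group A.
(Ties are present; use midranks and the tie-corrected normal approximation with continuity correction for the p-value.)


Step 1: Combine and sort all 16 observations; assign midranks.
sorted (value, group): (9,X), (14,X), (15,X), (16,X), (18,Y), (19,Y), (20,X), (20,Y), (22,X), (22,Y), (23,X), (24,Y), (25,X), (28,Y), (36,Y), (39,Y)
ranks: 9->1, 14->2, 15->3, 16->4, 18->5, 19->6, 20->7.5, 20->7.5, 22->9.5, 22->9.5, 23->11, 24->12, 25->13, 28->14, 36->15, 39->16
Step 2: Rank sum for X: R1 = 1 + 2 + 3 + 4 + 7.5 + 9.5 + 11 + 13 = 51.
Step 3: U_X = R1 - n1(n1+1)/2 = 51 - 8*9/2 = 51 - 36 = 15.
       U_Y = n1*n2 - U_X = 64 - 15 = 49.
Step 4: Ties are present, so use the tie-corrected normal approximation (with continuity correction) for the p-value.
Step 5: p-value = 0.082670; compare to alpha = 0.1. reject H0.

U_X = 15, p = 0.082670, reject H0 at alpha = 0.1.


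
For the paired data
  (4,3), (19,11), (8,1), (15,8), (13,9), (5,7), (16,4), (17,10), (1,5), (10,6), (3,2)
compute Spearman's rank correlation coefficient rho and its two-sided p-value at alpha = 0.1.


Step 1: Rank x and y separately (midranks; no ties here).
rank(x): 4->3, 19->11, 8->5, 15->8, 13->7, 5->4, 16->9, 17->10, 1->1, 10->6, 3->2
rank(y): 3->3, 11->11, 1->1, 8->8, 9->9, 7->7, 4->4, 10->10, 5->5, 6->6, 2->2
Step 2: d_i = R_x(i) - R_y(i); compute d_i^2.
  (3-3)^2=0, (11-11)^2=0, (5-1)^2=16, (8-8)^2=0, (7-9)^2=4, (4-7)^2=9, (9-4)^2=25, (10-10)^2=0, (1-5)^2=16, (6-6)^2=0, (2-2)^2=0
sum(d^2) = 70.
Step 3: rho = 1 - 6*70 / (11*(11^2 - 1)) = 1 - 420/1320 = 0.681818.
Step 4: Under H0, t = rho * sqrt((n-2)/(1-rho^2)) = 2.7962 ~ t(9).
Step 5: Two-sided p-value from the t-distribution with 9 df = 0.020843.
Step 6: alpha = 0.1. reject H0.

rho = 0.6818, p = 0.020843, reject H0 at alpha = 0.1.


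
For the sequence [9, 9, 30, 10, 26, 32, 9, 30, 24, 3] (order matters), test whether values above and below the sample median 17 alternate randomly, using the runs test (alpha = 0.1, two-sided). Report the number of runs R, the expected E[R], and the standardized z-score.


Step 1: Compute median = 17; label A = above, B = below.
Labels in order: BBABAABAAB  (n_A = 5, n_B = 5)
Step 2: Count runs R = 7.
Step 3: Under H0 (random ordering), E[R] = 2*n_A*n_B/(n_A+n_B) + 1 = 2*5*5/10 + 1 = 6.0000.
        Var[R] = 2*n_A*n_B*(2*n_A*n_B - n_A - n_B) / ((n_A+n_B)^2 * (n_A+n_B-1)) = 2000/900 = 2.2222.
        SD[R] = 1.4907.
Step 4: Continuity-corrected z = (R - 0.5 - E[R]) / SD[R] = (7 - 0.5 - 6.0000) / 1.4907 = 0.3354.
Step 5: Two-sided p-value via normal approximation = 2*(1 - Phi(|z|)) = 0.737316.
Step 6: alpha = 0.1. fail to reject H0.

R = 7, z = 0.3354, p = 0.737316, fail to reject H0.


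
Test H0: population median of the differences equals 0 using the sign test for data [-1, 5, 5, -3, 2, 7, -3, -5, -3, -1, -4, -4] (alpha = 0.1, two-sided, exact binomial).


Step 1: Discard zero differences. Original n = 12; n_eff = number of nonzero differences = 12.
Nonzero differences (with sign): -1, +5, +5, -3, +2, +7, -3, -5, -3, -1, -4, -4
Step 2: Count signs: positive = 4, negative = 8.
Step 3: Under H0: P(positive) = 0.5, so the number of positives S ~ Bin(12, 0.5).
Step 4: Two-sided exact p-value = sum of Bin(12,0.5) probabilities at or below the observed probability = 0.387695.
Step 5: alpha = 0.1. fail to reject H0.

n_eff = 12, pos = 4, neg = 8, p = 0.387695, fail to reject H0.


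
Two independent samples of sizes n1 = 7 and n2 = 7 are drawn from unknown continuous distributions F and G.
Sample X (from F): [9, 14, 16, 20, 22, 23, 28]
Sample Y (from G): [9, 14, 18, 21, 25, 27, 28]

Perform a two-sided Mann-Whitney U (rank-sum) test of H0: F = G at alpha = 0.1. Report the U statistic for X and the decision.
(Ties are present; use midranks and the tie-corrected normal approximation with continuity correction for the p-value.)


Step 1: Combine and sort all 14 observations; assign midranks.
sorted (value, group): (9,X), (9,Y), (14,X), (14,Y), (16,X), (18,Y), (20,X), (21,Y), (22,X), (23,X), (25,Y), (27,Y), (28,X), (28,Y)
ranks: 9->1.5, 9->1.5, 14->3.5, 14->3.5, 16->5, 18->6, 20->7, 21->8, 22->9, 23->10, 25->11, 27->12, 28->13.5, 28->13.5
Step 2: Rank sum for X: R1 = 1.5 + 3.5 + 5 + 7 + 9 + 10 + 13.5 = 49.5.
Step 3: U_X = R1 - n1(n1+1)/2 = 49.5 - 7*8/2 = 49.5 - 28 = 21.5.
       U_Y = n1*n2 - U_X = 49 - 21.5 = 27.5.
Step 4: Ties are present, so use the tie-corrected normal approximation (with continuity correction) for the p-value.
Step 5: p-value = 0.748592; compare to alpha = 0.1. fail to reject H0.

U_X = 21.5, p = 0.748592, fail to reject H0 at alpha = 0.1.


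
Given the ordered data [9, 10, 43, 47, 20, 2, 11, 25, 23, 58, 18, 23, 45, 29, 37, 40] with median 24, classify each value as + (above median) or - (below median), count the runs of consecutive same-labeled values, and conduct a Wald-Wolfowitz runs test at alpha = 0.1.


Step 1: Compute median = 24; label A = above, B = below.
Labels in order: BBAABBBABABBAAAA  (n_A = 8, n_B = 8)
Step 2: Count runs R = 8.
Step 3: Under H0 (random ordering), E[R] = 2*n_A*n_B/(n_A+n_B) + 1 = 2*8*8/16 + 1 = 9.0000.
        Var[R] = 2*n_A*n_B*(2*n_A*n_B - n_A - n_B) / ((n_A+n_B)^2 * (n_A+n_B-1)) = 14336/3840 = 3.7333.
        SD[R] = 1.9322.
Step 4: Continuity-corrected z = (R + 0.5 - E[R]) / SD[R] = (8 + 0.5 - 9.0000) / 1.9322 = -0.2588.
Step 5: Two-sided p-value via normal approximation = 2*(1 - Phi(|z|)) = 0.795809.
Step 6: alpha = 0.1. fail to reject H0.

R = 8, z = -0.2588, p = 0.795809, fail to reject H0.


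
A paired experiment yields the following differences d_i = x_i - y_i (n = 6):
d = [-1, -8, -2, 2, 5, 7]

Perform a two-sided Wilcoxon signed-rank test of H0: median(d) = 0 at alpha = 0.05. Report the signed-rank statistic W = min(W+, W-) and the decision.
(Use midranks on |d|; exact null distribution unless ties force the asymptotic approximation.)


Step 1: Drop any zero differences (none here) and take |d_i|.
|d| = [1, 8, 2, 2, 5, 7]
Step 2: Midrank |d_i| (ties get averaged ranks).
ranks: |1|->1, |8|->6, |2|->2.5, |2|->2.5, |5|->4, |7|->5
Step 3: Attach original signs; sum ranks with positive sign and with negative sign.
W+ = 2.5 + 4 + 5 = 11.5
W- = 1 + 6 + 2.5 = 9.5
(Check: W+ + W- = 21 should equal n(n+1)/2 = 21.)
Step 4: Test statistic W = min(W+, W-) = 9.5.
Step 5: Ties in |d|, so use the tie-corrected normal approximation.
        E[W] = n(n+1)/4 = 6*7/4 = 10.5.
        Tie groups: |d|=2 (t=2); sum(t^3 - t) = 6.
        Var[W] = n(n+1)(2n+1)/24 - sum(t^3-t)/48 = 546/24 - 6/48 = 22.625.
        z = (W - E[W]) / sqrt(Var[W]) = (9.5 - 10.5) / 4.7566 = -0.2102.
        Two-sided p = 2*Phi(z) = 0.833484.
Step 6: alpha = 0.05. fail to reject H0.

W+ = 11.5, W- = 9.5, W = min = 9.5, p = 0.833484, fail to reject H0.


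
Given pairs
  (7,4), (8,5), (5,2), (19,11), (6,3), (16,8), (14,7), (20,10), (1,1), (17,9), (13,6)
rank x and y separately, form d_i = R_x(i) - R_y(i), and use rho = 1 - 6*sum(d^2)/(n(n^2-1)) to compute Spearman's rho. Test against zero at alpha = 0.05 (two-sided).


Step 1: Rank x and y separately (midranks; no ties here).
rank(x): 7->4, 8->5, 5->2, 19->10, 6->3, 16->8, 14->7, 20->11, 1->1, 17->9, 13->6
rank(y): 4->4, 5->5, 2->2, 11->11, 3->3, 8->8, 7->7, 10->10, 1->1, 9->9, 6->6
Step 2: d_i = R_x(i) - R_y(i); compute d_i^2.
  (4-4)^2=0, (5-5)^2=0, (2-2)^2=0, (10-11)^2=1, (3-3)^2=0, (8-8)^2=0, (7-7)^2=0, (11-10)^2=1, (1-1)^2=0, (9-9)^2=0, (6-6)^2=0
sum(d^2) = 2.
Step 3: rho = 1 - 6*2 / (11*(11^2 - 1)) = 1 - 12/1320 = 0.990909.
Step 4: Under H0, t = rho * sqrt((n-2)/(1-rho^2)) = 22.0966 ~ t(9).
Step 5: Two-sided p-value from the t-distribution with 9 df = 0.000000.
Step 6: alpha = 0.05. reject H0.

rho = 0.9909, p = 0.000000, reject H0 at alpha = 0.05.
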